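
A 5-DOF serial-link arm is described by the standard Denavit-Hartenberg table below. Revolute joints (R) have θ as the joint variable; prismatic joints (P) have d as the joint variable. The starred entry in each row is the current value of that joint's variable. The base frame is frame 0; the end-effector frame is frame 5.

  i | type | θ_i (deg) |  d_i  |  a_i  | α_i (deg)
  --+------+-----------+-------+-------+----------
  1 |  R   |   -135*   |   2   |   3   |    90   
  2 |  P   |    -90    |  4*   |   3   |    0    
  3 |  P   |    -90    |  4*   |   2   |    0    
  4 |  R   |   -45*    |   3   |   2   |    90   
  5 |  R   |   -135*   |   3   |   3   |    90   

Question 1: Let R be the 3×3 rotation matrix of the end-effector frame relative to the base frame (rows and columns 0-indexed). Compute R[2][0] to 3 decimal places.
End-effector x-axis (col 0 of R) = (0.1464,-0.8536,-0.5000)
R[2][0] = -0.5000

-0.500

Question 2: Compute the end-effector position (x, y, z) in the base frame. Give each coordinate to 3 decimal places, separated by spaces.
-8.546 4.010 1.036

after link 1: o_1 = (-2.1213, -2.1213, 2.0000)
after link 2: o_2 = (-4.9497, 0.7071, -1.0000)
after link 3: o_3 = (-6.3640, 4.9497, -1.0000)
after link 4: o_4 = (-7.4853, 8.0711, 0.4142)
after link 5: o_5 = (-8.5459, 4.0104, 1.0355)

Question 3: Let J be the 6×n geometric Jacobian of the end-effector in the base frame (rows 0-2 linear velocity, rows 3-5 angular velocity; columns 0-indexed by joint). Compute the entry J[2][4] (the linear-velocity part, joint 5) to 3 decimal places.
1.500

axis z_4 = (-0.5000,-0.5000,0.7071); lever o_n−o_4 = (-1.0607,-4.0607,0.6213)
cross product → J_v[:, 4] = (2.5607,-0.4393,1.5000)
J_ω[:, 4] = z_4
entry J[2][4] = 1.5000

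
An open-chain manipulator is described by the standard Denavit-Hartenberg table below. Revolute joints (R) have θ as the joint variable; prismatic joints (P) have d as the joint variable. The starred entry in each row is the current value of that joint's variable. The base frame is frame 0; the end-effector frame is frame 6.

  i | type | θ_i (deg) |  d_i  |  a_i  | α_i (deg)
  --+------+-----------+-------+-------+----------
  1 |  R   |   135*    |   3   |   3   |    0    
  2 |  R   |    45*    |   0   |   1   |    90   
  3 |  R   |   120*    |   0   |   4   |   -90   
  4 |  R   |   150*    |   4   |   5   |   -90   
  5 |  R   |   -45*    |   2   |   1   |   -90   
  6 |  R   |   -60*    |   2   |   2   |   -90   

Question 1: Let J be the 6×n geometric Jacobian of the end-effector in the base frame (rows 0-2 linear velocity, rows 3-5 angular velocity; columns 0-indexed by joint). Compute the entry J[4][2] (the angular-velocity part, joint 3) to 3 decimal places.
axis z_2 = (0.0000,1.0000,0.0000); lever o_n−o_2 = (1.1413,-0.6822,-6.0232)
cross product → J_v[:, 2] = (-6.0232,0.0000,-1.1413)
J_ω[:, 2] = z_2
entry J[4][2] = 1.0000

1.000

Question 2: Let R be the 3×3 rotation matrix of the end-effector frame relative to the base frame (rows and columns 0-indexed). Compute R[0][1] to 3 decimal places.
0.919

End-effector y-axis (col 1 of R) = (0.9186,0.3536,0.1768)
R[0][1] = 0.9186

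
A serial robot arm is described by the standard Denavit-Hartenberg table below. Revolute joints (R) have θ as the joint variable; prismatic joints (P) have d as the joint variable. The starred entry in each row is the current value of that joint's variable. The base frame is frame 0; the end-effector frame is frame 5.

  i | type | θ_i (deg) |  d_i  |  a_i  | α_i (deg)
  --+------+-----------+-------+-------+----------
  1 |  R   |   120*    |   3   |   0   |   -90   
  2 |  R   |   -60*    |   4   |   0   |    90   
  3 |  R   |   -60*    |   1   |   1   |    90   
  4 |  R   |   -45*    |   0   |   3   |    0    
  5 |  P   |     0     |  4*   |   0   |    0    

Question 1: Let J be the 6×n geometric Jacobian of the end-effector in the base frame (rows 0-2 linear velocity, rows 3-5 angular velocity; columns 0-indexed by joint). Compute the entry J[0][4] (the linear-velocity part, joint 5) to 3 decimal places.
prismatic axis z_4 = (0.6495,-0.1250,-0.7500)
J_v[:, 4] = z_4; J_ω[:, 4] = (0,0,0)
entry J[0][4] = 0.6495

0.650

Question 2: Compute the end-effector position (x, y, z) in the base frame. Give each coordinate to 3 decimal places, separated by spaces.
0.599 0.368 0.791

after link 1: o_1 = (0.0000, 0.0000, 3.0000)
after link 2: o_2 = (-3.4641, -2.0000, 3.0000)
after link 3: o_3 = (-2.4061, -2.1005, 3.9330)
after link 4: o_4 = (-1.9988, 0.8683, 3.7909)
after link 5: o_5 = (0.5993, 0.3683, 0.7909)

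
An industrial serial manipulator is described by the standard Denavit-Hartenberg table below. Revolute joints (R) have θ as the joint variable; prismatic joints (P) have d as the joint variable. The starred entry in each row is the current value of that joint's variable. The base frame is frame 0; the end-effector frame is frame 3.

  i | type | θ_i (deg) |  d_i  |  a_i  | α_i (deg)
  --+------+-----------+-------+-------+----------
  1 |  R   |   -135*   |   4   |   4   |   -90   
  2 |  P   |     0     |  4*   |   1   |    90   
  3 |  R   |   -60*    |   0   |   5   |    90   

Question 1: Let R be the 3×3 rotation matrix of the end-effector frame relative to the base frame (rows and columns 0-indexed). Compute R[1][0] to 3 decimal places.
End-effector x-axis (col 0 of R) = (-0.9659,0.2588,0.0000)
R[1][0] = 0.2588

0.259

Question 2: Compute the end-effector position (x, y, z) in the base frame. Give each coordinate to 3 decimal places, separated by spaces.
-5.537 -5.070 4.000

after link 1: o_1 = (-2.8284, -2.8284, 4.0000)
after link 2: o_2 = (-0.7071, -6.3640, 4.0000)
after link 3: o_3 = (-5.5367, -5.0699, 4.0000)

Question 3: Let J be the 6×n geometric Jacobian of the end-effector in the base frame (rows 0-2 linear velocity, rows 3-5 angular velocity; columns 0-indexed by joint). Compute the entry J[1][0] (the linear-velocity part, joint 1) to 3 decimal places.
-5.537

axis z_0 = ẑ; lever o_n−o_0 = (-5.5367,-5.0699,4.0000)
cross product → J_v[:, 0] = (5.0699,-5.5367,0.0000)
J_ω[:, 0] = z_0
entry J[1][0] = -5.5367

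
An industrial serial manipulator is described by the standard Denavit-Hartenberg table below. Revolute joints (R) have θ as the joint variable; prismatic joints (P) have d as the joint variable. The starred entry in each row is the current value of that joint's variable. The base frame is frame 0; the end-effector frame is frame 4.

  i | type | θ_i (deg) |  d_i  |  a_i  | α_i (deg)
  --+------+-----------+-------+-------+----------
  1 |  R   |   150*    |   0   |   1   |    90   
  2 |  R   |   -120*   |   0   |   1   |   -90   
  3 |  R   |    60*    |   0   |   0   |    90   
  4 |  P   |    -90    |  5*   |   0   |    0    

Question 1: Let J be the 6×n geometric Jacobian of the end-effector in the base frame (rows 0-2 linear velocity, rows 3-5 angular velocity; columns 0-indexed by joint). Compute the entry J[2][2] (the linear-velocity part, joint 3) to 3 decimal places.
axis z_2 = (-0.7500,0.4330,-0.5000); lever o_n−o_2 = (3.1250,1.0825,-3.7500)
cross product → J_v[:, 2] = (-1.0825,-4.3750,-2.1651)
J_ω[:, 2] = z_2
entry J[2][2] = -2.1651

-2.165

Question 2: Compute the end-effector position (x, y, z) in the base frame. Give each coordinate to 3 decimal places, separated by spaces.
2.692 1.333 -4.616

after link 1: o_1 = (-0.8660, 0.5000, 0.0000)
after link 2: o_2 = (-0.4330, 0.2500, -0.8660)
after link 3: o_3 = (-0.4330, 0.2500, -0.8660)
after link 4: o_4 = (2.6920, 1.3325, -4.6160)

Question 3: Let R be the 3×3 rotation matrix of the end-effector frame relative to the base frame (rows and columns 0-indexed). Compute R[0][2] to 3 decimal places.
End-effector z-axis (col 2 of R) = (0.6250,0.2165,-0.7500)
R[0][2] = 0.6250

0.625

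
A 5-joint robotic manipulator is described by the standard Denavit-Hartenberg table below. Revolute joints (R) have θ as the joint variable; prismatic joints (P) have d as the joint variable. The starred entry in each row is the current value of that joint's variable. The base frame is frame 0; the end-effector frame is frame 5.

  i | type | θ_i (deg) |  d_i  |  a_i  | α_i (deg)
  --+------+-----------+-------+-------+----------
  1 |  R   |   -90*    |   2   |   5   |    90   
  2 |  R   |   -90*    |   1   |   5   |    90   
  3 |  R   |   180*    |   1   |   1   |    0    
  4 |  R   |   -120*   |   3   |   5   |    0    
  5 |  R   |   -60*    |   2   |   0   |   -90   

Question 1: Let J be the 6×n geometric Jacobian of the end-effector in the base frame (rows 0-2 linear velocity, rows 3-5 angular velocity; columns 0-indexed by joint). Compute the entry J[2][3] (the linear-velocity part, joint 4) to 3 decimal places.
4.330

axis z_3 = (-0.0000,1.0000,-0.0000); lever o_n−o_3 = (-4.3301,5.0000,-2.5000)
cross product → J_v[:, 3] = (-2.5000,-0.0000,4.3301)
J_ω[:, 3] = z_3
entry J[2][3] = 4.3301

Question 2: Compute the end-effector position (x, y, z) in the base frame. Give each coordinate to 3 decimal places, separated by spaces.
-5.330 1.000 -4.500

after link 1: o_1 = (0.0000, -5.0000, 2.0000)
after link 2: o_2 = (-1.0000, -5.0000, -3.0000)
after link 3: o_3 = (-1.0000, -4.0000, -2.0000)
after link 4: o_4 = (-5.3301, -1.0000, -4.5000)
after link 5: o_5 = (-5.3301, 1.0000, -4.5000)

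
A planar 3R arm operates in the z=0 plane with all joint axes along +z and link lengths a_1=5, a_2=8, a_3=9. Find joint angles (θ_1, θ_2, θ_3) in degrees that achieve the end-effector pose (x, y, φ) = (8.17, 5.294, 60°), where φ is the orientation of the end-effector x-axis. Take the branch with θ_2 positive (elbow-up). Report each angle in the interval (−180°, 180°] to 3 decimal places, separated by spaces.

wrist centre = target − a_3·(cos φ, sin φ) = (3.6700, -2.5002)
cos θ_2 = (19.7200−5²−8²)/(2·5·8) = -0.8660; θ_2 = 149.9970° (elbow-up)
β = atan2(-2.5002,3.6700) = -34.2651°; ψ = atan2(4.0004,-1.9280) = 115.7320°
θ_1 = β − ψ = -149.9971°
θ_3 = φ − θ_1 − θ_2 = 60.0001° (wrapped to (-180°,180°])

-149.997 149.997 60.000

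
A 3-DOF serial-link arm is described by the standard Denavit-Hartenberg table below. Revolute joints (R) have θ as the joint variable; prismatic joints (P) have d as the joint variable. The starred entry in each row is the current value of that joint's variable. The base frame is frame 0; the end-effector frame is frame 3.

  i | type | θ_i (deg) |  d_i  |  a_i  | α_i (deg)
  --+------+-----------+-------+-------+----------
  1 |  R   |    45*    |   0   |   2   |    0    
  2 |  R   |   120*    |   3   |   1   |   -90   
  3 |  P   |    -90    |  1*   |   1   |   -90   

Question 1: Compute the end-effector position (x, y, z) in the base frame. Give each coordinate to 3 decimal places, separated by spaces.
0.189 0.707 4.000

after link 1: o_1 = (1.4142, 1.4142, 0.0000)
after link 2: o_2 = (0.4483, 1.6730, 3.0000)
after link 3: o_3 = (0.1895, 0.7071, 4.0000)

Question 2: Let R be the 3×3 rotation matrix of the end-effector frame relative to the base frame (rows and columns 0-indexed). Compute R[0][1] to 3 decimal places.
0.259

End-effector y-axis (col 1 of R) = (0.2588,0.9659,-0.0000)
R[0][1] = 0.2588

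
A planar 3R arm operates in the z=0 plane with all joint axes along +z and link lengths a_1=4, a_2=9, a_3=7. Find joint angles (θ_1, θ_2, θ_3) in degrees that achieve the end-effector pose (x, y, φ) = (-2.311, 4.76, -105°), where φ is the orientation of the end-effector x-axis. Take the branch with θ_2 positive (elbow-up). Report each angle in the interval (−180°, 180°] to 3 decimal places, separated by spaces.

wrist centre = target − a_3·(cos φ, sin φ) = (-0.4993, 11.5215)
cos θ_2 = (132.9938−4²−9²)/(2·4·9) = 0.4999; θ_2 = 60.0057° (elbow-up)
β = atan2(11.5215,-0.4993) = 92.4813°; ψ = atan2(7.7947,8.4992) = 42.5241°
θ_1 = β − ψ = 49.9572°
θ_3 = φ − θ_1 − θ_2 = 145.0371° (wrapped to (-180°,180°])

49.957 60.006 145.037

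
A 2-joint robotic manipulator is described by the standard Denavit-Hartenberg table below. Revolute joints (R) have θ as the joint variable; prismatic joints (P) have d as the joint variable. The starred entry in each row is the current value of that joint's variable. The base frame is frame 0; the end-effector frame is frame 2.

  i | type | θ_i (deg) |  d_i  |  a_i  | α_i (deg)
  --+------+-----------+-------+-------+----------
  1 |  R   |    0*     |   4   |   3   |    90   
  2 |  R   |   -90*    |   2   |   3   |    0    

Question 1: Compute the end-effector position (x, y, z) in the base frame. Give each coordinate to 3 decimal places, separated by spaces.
3.000 -2.000 1.000

after link 1: o_1 = (3.0000, 0.0000, 4.0000)
after link 2: o_2 = (3.0000, -2.0000, 1.0000)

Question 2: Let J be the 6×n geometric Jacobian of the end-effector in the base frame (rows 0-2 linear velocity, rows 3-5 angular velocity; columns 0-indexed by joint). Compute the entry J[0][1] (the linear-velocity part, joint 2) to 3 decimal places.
3.000

axis z_1 = (0.0000,-1.0000,0.0000); lever o_n−o_1 = (0.0000,-2.0000,-3.0000)
cross product → J_v[:, 1] = (3.0000,0.0000,0.0000)
J_ω[:, 1] = z_1
entry J[0][1] = 3.0000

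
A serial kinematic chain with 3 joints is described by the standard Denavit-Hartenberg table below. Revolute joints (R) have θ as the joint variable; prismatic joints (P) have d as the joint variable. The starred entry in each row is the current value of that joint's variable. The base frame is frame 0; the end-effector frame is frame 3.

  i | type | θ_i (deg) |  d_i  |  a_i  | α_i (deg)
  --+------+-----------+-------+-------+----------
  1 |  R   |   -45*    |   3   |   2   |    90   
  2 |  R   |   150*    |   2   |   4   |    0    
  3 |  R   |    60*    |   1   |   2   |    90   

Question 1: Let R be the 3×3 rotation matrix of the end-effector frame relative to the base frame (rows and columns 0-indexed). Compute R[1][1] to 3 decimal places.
-0.707

End-effector y-axis (col 1 of R) = (-0.7071,-0.7071,0.0000)
R[1][1] = -0.7071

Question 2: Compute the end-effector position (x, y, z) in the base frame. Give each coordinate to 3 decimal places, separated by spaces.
after link 1: o_1 = (1.4142, -1.4142, 3.0000)
after link 2: o_2 = (-2.4495, -0.3789, 5.0000)
after link 3: o_3 = (-4.3813, 0.1387, 4.0000)

-4.381 0.139 4.000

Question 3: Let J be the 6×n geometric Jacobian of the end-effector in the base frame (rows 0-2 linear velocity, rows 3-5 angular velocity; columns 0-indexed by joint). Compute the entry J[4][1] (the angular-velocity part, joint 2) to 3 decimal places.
-0.707

axis z_1 = (-0.7071,-0.7071,0.0000); lever o_n−o_1 = (-5.7956,1.5529,1.0000)
cross product → J_v[:, 1] = (-0.7071,0.7071,-5.1962)
J_ω[:, 1] = z_1
entry J[4][1] = -0.7071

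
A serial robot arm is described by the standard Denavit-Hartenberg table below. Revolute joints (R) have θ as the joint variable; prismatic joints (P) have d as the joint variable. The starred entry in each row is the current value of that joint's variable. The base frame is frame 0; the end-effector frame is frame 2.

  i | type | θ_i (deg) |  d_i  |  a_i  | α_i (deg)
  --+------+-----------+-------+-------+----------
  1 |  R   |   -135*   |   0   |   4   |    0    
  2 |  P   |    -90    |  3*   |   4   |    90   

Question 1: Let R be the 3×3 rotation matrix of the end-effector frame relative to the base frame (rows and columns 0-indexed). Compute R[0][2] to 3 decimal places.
End-effector z-axis (col 2 of R) = (0.7071,0.7071,0.0000)
R[0][2] = 0.7071

0.707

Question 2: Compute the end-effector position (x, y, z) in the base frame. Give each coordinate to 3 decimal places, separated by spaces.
after link 1: o_1 = (-2.8284, -2.8284, 0.0000)
after link 2: o_2 = (-5.6569, -0.0000, 3.0000)

-5.657 -0.000 3.000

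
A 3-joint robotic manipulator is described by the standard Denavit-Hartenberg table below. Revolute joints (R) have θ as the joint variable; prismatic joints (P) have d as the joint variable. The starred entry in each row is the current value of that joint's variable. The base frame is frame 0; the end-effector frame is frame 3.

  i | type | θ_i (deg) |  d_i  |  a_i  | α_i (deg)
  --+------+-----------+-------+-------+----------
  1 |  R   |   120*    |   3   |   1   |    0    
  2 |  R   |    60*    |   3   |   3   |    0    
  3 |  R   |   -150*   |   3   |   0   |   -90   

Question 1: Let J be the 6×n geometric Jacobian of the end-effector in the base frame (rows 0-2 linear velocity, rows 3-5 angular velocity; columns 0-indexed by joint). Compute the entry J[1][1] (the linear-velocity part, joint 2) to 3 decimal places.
axis z_1 = (0.0000,0.0000,1.0000); lever o_n−o_1 = (-3.0000,0.0000,6.0000)
cross product → J_v[:, 1] = (-0.0000,-3.0000,0.0000)
J_ω[:, 1] = z_1
entry J[1][1] = -3.0000

-3.000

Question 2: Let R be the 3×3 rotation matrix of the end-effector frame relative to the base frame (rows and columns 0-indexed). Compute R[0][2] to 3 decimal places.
End-effector z-axis (col 2 of R) = (-0.5000,0.8660,0.0000)
R[0][2] = -0.5000

-0.500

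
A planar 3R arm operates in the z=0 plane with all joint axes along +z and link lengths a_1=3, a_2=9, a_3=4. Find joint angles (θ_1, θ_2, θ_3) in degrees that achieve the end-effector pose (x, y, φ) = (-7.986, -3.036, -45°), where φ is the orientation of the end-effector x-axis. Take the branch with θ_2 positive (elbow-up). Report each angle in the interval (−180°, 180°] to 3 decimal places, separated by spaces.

wrist centre = target − a_3·(cos φ, sin φ) = (-10.8144, -0.2076)
cos θ_2 = (116.9949−3²−9²)/(2·3·9) = 0.4999; θ_2 = 60.0062° (elbow-up)
β = atan2(-0.2076,-10.8144) = -178.9004°; ψ = atan2(7.7947,7.4992) = 46.1071°
θ_1 = β − ψ = -225.0075°
θ_3 = φ − θ_1 − θ_2 = 120.0013° (wrapped to (-180°,180°])

134.992 60.006 120.001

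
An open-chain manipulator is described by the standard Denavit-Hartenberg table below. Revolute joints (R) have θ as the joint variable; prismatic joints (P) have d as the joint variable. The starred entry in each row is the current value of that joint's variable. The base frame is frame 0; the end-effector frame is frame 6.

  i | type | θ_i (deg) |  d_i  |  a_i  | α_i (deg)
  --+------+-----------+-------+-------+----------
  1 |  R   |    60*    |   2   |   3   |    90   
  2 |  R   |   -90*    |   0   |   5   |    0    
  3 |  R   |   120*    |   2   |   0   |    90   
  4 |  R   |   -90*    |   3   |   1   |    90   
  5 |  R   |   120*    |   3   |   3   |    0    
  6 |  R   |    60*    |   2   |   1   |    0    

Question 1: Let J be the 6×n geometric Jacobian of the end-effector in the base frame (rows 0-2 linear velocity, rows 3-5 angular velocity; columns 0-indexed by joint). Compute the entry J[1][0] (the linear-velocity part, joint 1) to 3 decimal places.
3.766

axis z_0 = ẑ; lever o_n−o_0 = (3.7655,-0.4779,-10.3481)
cross product → J_v[:, 0] = (0.4779,3.7655,-0.0000)
J_ω[:, 0] = z_0
entry J[1][0] = 3.7655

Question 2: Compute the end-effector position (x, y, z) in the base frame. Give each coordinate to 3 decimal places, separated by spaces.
after link 1: o_1 = (1.5000, 2.5981, 2.0000)
after link 2: o_2 = (1.5000, 2.5981, -3.0000)
after link 3: o_3 = (3.2321, 1.5981, -3.0000)
after link 4: o_4 = (3.1160, 3.3971, -5.5981)
after link 5: o_5 = (3.7655, 1.5221, -9.3481)
after link 6: o_6 = (3.7655, -0.4779, -10.3481)

3.766 -0.478 -10.348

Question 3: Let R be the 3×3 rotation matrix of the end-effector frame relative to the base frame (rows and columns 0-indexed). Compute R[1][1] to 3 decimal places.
End-effector y-axis (col 1 of R) = (-0.2500,-0.4330,0.8660)
R[1][1] = -0.4330

-0.433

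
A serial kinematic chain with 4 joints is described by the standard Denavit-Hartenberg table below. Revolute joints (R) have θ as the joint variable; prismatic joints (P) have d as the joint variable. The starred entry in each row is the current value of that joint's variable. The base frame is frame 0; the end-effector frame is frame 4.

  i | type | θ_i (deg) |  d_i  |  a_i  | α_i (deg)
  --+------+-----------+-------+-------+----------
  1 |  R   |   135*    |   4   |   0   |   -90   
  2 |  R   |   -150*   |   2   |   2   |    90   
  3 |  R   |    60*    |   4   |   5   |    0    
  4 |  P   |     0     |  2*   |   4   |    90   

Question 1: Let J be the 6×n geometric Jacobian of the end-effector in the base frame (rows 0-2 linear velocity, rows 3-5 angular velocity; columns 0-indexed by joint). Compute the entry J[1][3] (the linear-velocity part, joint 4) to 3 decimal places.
prismatic axis z_3 = (0.3536,-0.3536,-0.8660)
J_v[:, 3] = z_3; J_ω[:, 3] = (0,0,0)
entry J[1][3] = -0.3536

-0.354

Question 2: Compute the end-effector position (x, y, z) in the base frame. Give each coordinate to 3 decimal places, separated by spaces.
-0.824 -13.027 2.054

after link 1: o_1 = (0.0000, 0.0000, 4.0000)
after link 2: o_2 = (-0.1895, -2.6390, 5.0000)
after link 3: o_3 = (-0.3062, -8.6460, 2.7859)
after link 4: o_4 = (-0.8238, -13.0273, 2.0538)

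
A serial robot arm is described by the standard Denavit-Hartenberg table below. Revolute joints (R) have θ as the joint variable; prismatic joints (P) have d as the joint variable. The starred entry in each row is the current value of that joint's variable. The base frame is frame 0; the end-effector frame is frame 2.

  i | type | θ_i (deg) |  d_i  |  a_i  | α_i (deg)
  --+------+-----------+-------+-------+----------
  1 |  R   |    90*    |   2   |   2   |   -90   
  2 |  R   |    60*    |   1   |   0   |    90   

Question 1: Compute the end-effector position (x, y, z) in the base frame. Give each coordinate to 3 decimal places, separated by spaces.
after link 1: o_1 = (0.0000, 2.0000, 2.0000)
after link 2: o_2 = (-1.0000, 2.0000, 2.0000)

-1.000 2.000 2.000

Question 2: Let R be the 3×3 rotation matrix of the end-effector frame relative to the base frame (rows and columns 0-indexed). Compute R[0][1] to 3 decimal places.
-1.000

End-effector y-axis (col 1 of R) = (-1.0000,0.0000,0.0000)
R[0][1] = -1.0000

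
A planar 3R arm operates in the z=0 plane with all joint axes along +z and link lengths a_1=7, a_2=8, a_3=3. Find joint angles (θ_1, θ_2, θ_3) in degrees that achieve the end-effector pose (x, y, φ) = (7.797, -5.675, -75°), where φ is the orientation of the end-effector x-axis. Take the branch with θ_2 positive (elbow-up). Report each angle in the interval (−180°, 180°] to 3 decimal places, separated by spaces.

wrist centre = target − a_3·(cos φ, sin φ) = (7.0205, -2.7772)
cos θ_2 = (57.0010−7²−8²)/(2·7·8) = -0.5000; θ_2 = 119.9994° (elbow-up)
β = atan2(-2.7772,7.0205) = -21.5830°; ψ = atan2(6.9282,3.0001) = 66.5864°
θ_1 = β − ψ = -88.1694°
θ_3 = φ − θ_1 − θ_2 = -106.8300° (wrapped to (-180°,180°])

-88.169 119.999 -106.830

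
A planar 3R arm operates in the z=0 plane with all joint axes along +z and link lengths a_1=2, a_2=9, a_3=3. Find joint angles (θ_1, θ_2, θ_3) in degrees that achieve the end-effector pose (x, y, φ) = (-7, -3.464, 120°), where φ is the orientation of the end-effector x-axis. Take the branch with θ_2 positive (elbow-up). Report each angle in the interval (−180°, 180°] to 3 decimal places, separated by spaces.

119.997 120.002 -119.999

wrist centre = target − a_3·(cos φ, sin φ) = (-5.5000, -6.0621)
cos θ_2 = (66.9988−2²−9²)/(2·2·9) = -0.5000; θ_2 = 120.0023° (elbow-up)
β = atan2(-6.0621,-5.5000) = -132.2168°; ψ = atan2(7.7941,-2.5003) = 107.7861°
θ_1 = β − ψ = -240.0029°
θ_3 = φ − θ_1 − θ_2 = -119.9994° (wrapped to (-180°,180°])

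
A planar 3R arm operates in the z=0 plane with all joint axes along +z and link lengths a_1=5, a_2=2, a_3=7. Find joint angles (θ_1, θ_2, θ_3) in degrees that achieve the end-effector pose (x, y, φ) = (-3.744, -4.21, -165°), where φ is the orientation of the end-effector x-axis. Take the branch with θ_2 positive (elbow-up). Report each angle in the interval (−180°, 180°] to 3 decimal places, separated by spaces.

-60.001 135.004 119.997

wrist centre = target − a_3·(cos φ, sin φ) = (3.0175, -2.3983)
cos θ_2 = (14.8569−5²−2²)/(2·5·2) = -0.7072; θ_2 = 135.0040° (elbow-up)
β = atan2(-2.3983,3.0175) = -38.4774°; ψ = atan2(1.4141,3.5857) = 21.5232°
θ_1 = β − ψ = -60.0005°
θ_3 = φ − θ_1 − θ_2 = 119.9965° (wrapped to (-180°,180°])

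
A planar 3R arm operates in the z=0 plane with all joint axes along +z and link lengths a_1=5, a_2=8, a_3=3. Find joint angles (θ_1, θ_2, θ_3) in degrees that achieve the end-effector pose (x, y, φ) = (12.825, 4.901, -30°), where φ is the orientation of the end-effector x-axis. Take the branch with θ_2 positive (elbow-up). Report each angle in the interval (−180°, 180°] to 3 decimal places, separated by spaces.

wrist centre = target − a_3·(cos φ, sin φ) = (10.2269, 6.4010)
cos θ_2 = (145.5628−5²−8²)/(2·5·8) = 0.7070; θ_2 = 45.0058° (elbow-up)
β = atan2(6.4010,10.2269) = 32.0423°; ψ = atan2(5.6574,10.6563) = 27.9639°
θ_1 = β − ψ = 4.0784°
θ_3 = φ − θ_1 − θ_2 = -79.0843° (wrapped to (-180°,180°])

4.078 45.006 -79.084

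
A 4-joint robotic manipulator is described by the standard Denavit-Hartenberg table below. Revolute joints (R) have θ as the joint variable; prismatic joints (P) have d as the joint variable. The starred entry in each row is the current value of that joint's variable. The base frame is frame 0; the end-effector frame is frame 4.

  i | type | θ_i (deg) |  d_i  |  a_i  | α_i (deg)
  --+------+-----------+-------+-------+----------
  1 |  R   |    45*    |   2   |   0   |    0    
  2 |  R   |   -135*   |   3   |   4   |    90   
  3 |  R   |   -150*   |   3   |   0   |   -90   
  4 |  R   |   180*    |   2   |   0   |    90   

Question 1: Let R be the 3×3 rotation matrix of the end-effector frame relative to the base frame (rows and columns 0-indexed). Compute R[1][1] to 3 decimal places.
End-effector y-axis (col 1 of R) = (-0.0000,-0.5000,-0.8660)
R[1][1] = -0.5000

-0.500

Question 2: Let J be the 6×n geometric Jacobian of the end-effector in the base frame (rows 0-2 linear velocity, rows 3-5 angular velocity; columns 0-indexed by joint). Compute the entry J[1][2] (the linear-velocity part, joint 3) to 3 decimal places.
axis z_2 = (-1.0000,0.0000,0.0000); lever o_n−o_2 = (-3.0000,-1.0000,-1.7321)
cross product → J_v[:, 2] = (0.0000,-1.7321,1.0000)
J_ω[:, 2] = z_2
entry J[1][2] = -1.7321

-1.732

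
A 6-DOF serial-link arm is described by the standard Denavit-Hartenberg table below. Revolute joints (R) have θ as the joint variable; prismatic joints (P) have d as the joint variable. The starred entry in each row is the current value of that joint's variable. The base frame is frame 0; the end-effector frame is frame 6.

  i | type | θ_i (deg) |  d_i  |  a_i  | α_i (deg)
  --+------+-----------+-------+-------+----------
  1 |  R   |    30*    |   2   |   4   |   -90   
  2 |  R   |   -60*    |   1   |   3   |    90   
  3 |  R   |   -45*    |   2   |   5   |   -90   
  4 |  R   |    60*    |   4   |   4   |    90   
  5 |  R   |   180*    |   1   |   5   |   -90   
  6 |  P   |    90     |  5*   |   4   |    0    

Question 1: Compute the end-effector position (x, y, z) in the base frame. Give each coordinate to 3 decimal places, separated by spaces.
after link 1: o_1 = (3.4641, 2.0000, 2.0000)
after link 2: o_2 = (4.2631, 3.6160, 4.5981)
after link 3: o_3 = (6.0618, 0.5720, 8.6599)
after link 4: o_4 = (9.7899, 4.3574, 10.6021)
after link 5: o_5 = (5.0893, 2.9777, 12.0166)
after link 6: o_6 = (4.5408, 1.4069, 5.8334)

4.541 1.407 5.833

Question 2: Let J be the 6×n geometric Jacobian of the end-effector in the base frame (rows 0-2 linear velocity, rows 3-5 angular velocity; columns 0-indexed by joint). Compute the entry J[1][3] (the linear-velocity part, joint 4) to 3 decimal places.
axis z_3 = (-0.0474,0.7891,0.6124); lever o_n−o_3 = (-1.5211,0.8349,-2.8265)
cross product → J_v[:, 3] = (-2.7418,-1.0653,1.1608)
J_ω[:, 3] = z_3
entry J[1][3] = -1.0653

-1.065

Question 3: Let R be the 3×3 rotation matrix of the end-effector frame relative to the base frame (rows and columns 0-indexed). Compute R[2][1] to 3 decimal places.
-0.127

End-effector y-axis (col 1 of R) = (0.9794,0.1572,-0.1268)
R[2][1] = -0.1268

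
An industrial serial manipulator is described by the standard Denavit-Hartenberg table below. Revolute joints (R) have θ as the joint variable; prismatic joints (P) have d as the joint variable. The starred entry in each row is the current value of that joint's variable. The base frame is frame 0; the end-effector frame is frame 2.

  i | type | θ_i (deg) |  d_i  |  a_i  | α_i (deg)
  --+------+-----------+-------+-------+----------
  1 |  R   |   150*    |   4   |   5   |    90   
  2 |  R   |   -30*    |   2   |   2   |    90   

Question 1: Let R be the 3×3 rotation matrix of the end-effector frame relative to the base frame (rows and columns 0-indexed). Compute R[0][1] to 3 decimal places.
0.500

End-effector y-axis (col 1 of R) = (0.5000,0.8660,0.0000)
R[0][1] = 0.5000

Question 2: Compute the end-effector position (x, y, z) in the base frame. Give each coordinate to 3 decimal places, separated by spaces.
-4.830 5.098 3.000

after link 1: o_1 = (-4.3301, 2.5000, 4.0000)
after link 2: o_2 = (-4.8301, 5.0981, 3.0000)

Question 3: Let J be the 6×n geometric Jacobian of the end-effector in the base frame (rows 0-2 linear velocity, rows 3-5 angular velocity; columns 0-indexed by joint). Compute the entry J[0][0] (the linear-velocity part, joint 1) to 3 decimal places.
-5.098

axis z_0 = ẑ; lever o_n−o_0 = (-4.8301,5.0981,3.0000)
cross product → J_v[:, 0] = (-5.0981,-4.8301,0.0000)
J_ω[:, 0] = z_0
entry J[0][0] = -5.0981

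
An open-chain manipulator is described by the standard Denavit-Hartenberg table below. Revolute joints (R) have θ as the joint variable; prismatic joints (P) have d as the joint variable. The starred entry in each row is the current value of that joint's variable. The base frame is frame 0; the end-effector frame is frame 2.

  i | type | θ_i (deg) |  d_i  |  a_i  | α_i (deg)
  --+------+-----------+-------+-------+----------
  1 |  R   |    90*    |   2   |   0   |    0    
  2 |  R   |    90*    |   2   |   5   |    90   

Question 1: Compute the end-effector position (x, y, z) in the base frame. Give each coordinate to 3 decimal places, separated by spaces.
-5.000 0.000 4.000

after link 1: o_1 = (0.0000, 0.0000, 2.0000)
after link 2: o_2 = (-5.0000, 0.0000, 4.0000)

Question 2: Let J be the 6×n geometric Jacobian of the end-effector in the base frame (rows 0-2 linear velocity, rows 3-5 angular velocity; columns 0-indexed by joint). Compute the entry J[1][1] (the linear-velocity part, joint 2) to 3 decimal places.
-5.000

axis z_1 = (0.0000,0.0000,1.0000); lever o_n−o_1 = (-5.0000,0.0000,2.0000)
cross product → J_v[:, 1] = (-0.0000,-5.0000,0.0000)
J_ω[:, 1] = z_1
entry J[1][1] = -5.0000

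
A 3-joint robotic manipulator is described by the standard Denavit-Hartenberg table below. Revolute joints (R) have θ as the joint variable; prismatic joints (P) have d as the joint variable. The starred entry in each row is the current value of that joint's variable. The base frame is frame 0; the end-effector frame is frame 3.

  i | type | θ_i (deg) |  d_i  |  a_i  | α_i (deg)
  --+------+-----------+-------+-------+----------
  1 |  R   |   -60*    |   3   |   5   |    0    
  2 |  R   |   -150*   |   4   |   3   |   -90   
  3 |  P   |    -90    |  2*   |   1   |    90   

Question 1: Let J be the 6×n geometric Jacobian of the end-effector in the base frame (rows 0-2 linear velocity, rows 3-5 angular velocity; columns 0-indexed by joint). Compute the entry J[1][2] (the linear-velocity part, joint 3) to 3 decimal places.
-0.866

prismatic axis z_2 = (-0.5000,-0.8660,0.0000)
J_v[:, 2] = z_2; J_ω[:, 2] = (0,0,0)
entry J[1][2] = -0.8660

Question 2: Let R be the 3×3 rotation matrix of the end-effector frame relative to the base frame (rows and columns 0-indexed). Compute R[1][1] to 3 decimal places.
End-effector y-axis (col 1 of R) = (-0.5000,-0.8660,0.0000)
R[1][1] = -0.8660

-0.866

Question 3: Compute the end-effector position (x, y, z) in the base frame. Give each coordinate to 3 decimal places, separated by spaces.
after link 1: o_1 = (2.5000, -4.3301, 3.0000)
after link 2: o_2 = (-0.0981, -2.8301, 7.0000)
after link 3: o_3 = (-1.0981, -4.5622, 8.0000)

-1.098 -4.562 8.000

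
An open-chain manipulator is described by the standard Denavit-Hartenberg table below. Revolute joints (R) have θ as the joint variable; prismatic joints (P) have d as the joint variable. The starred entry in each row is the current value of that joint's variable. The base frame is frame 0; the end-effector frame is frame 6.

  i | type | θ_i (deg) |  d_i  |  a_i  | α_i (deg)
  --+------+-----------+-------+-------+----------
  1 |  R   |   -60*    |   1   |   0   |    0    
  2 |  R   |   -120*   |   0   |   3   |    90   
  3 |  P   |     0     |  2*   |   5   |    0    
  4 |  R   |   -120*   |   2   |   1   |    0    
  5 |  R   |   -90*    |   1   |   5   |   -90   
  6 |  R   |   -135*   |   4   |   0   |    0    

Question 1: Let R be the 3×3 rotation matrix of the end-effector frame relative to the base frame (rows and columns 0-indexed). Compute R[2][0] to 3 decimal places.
-0.354

End-effector x-axis (col 0 of R) = (-0.6124,0.7071,-0.3536)
R[2][0] = -0.3536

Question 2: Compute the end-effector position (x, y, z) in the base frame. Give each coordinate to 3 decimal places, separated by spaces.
-1.170 5.000 -0.830

after link 1: o_1 = (0.0000, 0.0000, 1.0000)
after link 2: o_2 = (-3.0000, -0.0000, 1.0000)
after link 3: o_3 = (-8.0000, 2.0000, 1.0000)
after link 4: o_4 = (-7.5000, 4.0000, 0.1340)
after link 5: o_5 = (-3.1699, 5.0000, 2.6340)
after link 6: o_6 = (-1.1699, 5.0000, -0.8301)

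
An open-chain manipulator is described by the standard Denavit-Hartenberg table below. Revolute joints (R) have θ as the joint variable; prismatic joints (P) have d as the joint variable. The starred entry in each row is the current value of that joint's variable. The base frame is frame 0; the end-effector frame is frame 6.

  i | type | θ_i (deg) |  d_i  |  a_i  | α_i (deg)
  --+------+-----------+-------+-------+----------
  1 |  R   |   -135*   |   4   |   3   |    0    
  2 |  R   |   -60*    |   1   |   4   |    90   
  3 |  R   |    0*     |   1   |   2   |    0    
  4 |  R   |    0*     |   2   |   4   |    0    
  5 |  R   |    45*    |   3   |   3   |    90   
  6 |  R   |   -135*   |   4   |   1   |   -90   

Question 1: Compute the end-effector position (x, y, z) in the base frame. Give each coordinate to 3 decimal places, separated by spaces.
after link 1: o_1 = (-2.1213, -2.1213, 4.0000)
after link 2: o_2 = (-5.9850, -1.0860, 5.0000)
after link 3: o_3 = (-7.6581, 0.3975, 5.0000)
after link 4: o_4 = (-11.0041, 3.3646, 5.0000)
after link 5: o_5 = (-12.2767, 6.8115, 7.1213)
after link 6: o_6 = (-14.7088, 6.7311, 3.7929)

-14.709 6.731 3.793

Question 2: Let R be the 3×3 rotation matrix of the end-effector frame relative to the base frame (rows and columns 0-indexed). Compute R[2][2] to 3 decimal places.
0.500

End-effector z-axis (col 2 of R) = (-0.6660,-0.5536,0.5000)
R[2][2] = 0.5000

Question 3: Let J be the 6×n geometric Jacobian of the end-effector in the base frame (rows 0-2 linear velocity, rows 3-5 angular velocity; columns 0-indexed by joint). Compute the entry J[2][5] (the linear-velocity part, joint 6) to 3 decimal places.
0.500

axis z_5 = (-0.6830,0.1830,-0.7071); lever o_n−o_5 = (-2.4321,-0.0804,-3.3284)
cross product → J_v[:, 5] = (-0.6660,-0.5536,0.5000)
J_ω[:, 5] = z_5
entry J[2][5] = 0.5000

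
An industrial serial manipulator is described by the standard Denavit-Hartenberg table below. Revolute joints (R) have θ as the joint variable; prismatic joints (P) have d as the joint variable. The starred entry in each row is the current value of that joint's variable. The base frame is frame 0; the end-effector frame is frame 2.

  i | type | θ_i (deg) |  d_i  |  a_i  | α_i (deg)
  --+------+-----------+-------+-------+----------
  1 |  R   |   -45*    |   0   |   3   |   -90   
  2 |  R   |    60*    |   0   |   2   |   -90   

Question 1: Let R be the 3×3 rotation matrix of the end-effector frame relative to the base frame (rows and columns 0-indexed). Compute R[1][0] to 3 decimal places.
-0.354

End-effector x-axis (col 0 of R) = (0.3536,-0.3536,-0.8660)
R[1][0] = -0.3536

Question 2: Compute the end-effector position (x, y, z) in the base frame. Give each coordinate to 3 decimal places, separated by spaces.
after link 1: o_1 = (2.1213, -2.1213, 0.0000)
after link 2: o_2 = (2.8284, -2.8284, -1.7321)

2.828 -2.828 -1.732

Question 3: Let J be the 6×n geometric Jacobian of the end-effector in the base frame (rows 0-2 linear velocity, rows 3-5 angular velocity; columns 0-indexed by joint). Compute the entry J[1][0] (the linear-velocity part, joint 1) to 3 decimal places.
axis z_0 = ẑ; lever o_n−o_0 = (2.8284,-2.8284,-1.7321)
cross product → J_v[:, 0] = (2.8284,2.8284,-0.0000)
J_ω[:, 0] = z_0
entry J[1][0] = 2.8284

2.828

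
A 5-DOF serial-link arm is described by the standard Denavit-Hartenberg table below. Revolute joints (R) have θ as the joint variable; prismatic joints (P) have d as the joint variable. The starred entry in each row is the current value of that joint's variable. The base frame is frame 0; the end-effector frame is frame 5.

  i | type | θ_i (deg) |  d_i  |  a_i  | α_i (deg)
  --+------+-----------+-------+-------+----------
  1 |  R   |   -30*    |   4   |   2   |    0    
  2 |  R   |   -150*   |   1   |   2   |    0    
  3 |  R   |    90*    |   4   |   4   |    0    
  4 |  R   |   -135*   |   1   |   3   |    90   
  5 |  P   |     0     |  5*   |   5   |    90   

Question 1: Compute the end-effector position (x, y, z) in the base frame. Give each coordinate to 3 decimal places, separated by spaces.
-2.389 4.192 10.000

after link 1: o_1 = (1.7321, -1.0000, 4.0000)
after link 2: o_2 = (-0.2679, -1.0000, 5.0000)
after link 3: o_3 = (-0.2679, -5.0000, 9.0000)
after link 4: o_4 = (-2.3893, -2.8787, 10.0000)
after link 5: o_5 = (-2.3893, 4.1924, 10.0000)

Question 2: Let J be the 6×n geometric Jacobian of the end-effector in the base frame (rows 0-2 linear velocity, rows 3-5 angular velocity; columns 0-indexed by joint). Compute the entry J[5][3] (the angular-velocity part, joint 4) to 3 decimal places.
axis z_3 = (0.0000,0.0000,1.0000); lever o_n−o_3 = (-2.1213,9.1924,1.0000)
cross product → J_v[:, 3] = (-9.1924,-2.1213,0.0000)
J_ω[:, 3] = z_3
entry J[5][3] = 1.0000

1.000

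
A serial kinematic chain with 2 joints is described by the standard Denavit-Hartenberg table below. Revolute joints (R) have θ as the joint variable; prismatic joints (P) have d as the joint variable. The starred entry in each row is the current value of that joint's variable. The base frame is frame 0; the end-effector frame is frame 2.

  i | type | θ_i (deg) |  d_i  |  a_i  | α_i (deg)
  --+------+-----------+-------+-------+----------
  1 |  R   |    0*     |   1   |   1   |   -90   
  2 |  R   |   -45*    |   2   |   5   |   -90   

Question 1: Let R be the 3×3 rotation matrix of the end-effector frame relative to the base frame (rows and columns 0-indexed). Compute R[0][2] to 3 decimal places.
End-effector z-axis (col 2 of R) = (0.7071,0.0000,-0.7071)
R[0][2] = 0.7071

0.707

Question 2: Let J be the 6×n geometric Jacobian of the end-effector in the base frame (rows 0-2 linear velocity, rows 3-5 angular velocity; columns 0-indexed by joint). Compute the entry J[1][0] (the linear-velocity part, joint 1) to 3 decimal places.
axis z_0 = ẑ; lever o_n−o_0 = (4.5355,2.0000,4.5355)
cross product → J_v[:, 0] = (-2.0000,4.5355,0.0000)
J_ω[:, 0] = z_0
entry J[1][0] = 4.5355

4.536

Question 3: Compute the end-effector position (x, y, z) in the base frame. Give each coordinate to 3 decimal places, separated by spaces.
4.536 2.000 4.536

after link 1: o_1 = (1.0000, 0.0000, 1.0000)
after link 2: o_2 = (4.5355, 2.0000, 4.5355)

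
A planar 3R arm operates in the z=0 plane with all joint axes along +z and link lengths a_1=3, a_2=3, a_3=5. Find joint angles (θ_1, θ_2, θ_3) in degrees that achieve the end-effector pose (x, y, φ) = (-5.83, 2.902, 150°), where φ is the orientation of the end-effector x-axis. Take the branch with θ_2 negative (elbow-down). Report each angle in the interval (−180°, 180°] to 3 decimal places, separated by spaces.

-120.003 -150.002 60.005

wrist centre = target − a_3·(cos φ, sin φ) = (-1.4999, 0.4020)
cos θ_2 = (2.4112−3²−3²)/(2·3·3) = -0.8660; θ_2 = -150.0020° (elbow-down)
β = atan2(0.4020,-1.4999) = 164.9961°; ψ = atan2(-1.4999,0.4019) = -75.0010°
θ_1 = β − ψ = 239.9971°
θ_3 = φ − θ_1 − θ_2 = 60.0049° (wrapped to (-180°,180°])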